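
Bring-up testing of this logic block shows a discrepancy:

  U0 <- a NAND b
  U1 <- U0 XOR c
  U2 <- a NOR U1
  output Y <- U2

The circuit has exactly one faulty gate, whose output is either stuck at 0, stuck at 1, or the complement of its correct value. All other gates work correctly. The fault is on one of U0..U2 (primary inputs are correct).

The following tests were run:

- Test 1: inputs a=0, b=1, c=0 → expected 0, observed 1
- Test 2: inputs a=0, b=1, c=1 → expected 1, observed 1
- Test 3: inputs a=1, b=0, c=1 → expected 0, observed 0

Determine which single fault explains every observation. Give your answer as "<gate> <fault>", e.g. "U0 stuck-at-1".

U1 stuck-at-0

Fault-free values for test 1 (a=0, b=1, c=0): U0=1, U1=1, U2=0, giving Y=0. Observed 1.
Test 1: faults giving observed 1 are {U0 stuck-at-0, U0 inverted output, U1 stuck-at-0, U1 inverted output, U2 stuck-at-1, U2 inverted output}.
Test 2 (a=0, b=1, c=1): fault-free U0=1, U1=0, U2=1 → 1; observed 1. Eliminates U0 stuck-at-0, U0 inverted output, U1 inverted output, U2 inverted output.
Test 3 (a=1, b=0, c=1): fault-free U0=1, U1=0, U2=0 → 0; observed 0. Eliminates U2 stuck-at-1.
Only U1 stuck-at-0 is consistent with every test.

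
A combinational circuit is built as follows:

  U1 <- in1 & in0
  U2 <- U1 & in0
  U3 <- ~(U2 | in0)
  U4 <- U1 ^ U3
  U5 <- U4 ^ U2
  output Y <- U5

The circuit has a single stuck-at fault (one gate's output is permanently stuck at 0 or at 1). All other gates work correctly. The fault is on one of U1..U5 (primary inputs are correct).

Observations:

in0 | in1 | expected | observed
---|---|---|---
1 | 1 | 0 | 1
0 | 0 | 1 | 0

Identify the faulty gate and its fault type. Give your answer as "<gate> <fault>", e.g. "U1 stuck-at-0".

Fault-free values for test 1 (in0=1, in1=1): U1=1, U2=1, U3=0, U4=1, U5=0, giving Y=0. Observed 1.
Test 1: faults giving observed 1 are {U2 stuck-at-0, U3 stuck-at-1, U4 stuck-at-0, U5 stuck-at-1}.
Test 2 (in0=0, in1=0): fault-free U1=0, U2=0, U3=1, U4=1, U5=1 → 1; observed 0. Eliminates U2 stuck-at-0, U3 stuck-at-1, U5 stuck-at-1.
Only U4 stuck-at-0 is consistent with every test.

U4 stuck-at-0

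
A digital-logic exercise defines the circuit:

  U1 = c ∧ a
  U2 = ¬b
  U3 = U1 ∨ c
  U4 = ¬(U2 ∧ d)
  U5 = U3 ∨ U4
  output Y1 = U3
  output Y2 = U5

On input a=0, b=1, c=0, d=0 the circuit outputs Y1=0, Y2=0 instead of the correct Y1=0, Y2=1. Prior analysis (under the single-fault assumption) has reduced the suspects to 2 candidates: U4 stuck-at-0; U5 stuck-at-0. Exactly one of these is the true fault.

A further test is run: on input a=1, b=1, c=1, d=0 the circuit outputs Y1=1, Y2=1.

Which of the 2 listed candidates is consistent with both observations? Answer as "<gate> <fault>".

Evaluate each candidate on input a=1, b=1, c=1, d=0:
  U4 stuck-at-0: U1=1, U2=0, U3=1, U4=0 [stuck-at-0], U5=1 → Y1=1, Y2=1 — matches
  U5 stuck-at-0: U1=1, U2=0, U3=1, U4=1, U5=0 [stuck-at-0] → Y1=1, Y2=0 — eliminated
Only U4 stuck-at-0 reproduces the observed Y1=1, Y2=1.

U4 stuck-at-0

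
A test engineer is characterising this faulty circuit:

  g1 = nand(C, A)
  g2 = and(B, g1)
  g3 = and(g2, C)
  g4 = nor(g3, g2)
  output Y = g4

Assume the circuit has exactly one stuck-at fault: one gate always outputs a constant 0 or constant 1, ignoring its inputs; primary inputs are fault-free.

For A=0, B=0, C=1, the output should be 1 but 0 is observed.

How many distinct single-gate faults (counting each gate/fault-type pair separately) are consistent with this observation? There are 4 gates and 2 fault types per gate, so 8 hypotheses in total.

3

Fault-free: g1=1, g2=0, g3=0, g4=1 → 1. Observed 0.
  g1 stuck-at-0: output 1 ✗
  g1 stuck-at-1: output 1 ✗
  g2 stuck-at-0: output 1 ✗
  g2 stuck-at-1: output 0 ✓
  g3 stuck-at-0: output 1 ✗
  g3 stuck-at-1: output 0 ✓
  g4 stuck-at-0: output 0 ✓
  g4 stuck-at-1: output 1 ✗
Consistent faults: {g2 stuck-at-1, g3 stuck-at-1, g4 stuck-at-0} — 3 in all.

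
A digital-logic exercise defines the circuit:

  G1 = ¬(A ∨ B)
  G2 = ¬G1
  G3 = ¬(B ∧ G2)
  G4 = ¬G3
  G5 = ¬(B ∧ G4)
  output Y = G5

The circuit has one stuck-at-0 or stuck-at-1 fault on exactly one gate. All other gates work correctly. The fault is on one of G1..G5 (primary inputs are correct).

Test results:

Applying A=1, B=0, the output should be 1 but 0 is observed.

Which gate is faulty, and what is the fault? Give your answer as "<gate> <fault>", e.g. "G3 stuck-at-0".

G5 stuck-at-0

Fault-free values for test 1 (A=1, B=0): G1=0, G2=1, G3=1, G4=0, G5=1, giving Y=1. Observed 0.
Test 1: faults giving observed 0 are {G5 stuck-at-0}.
Only G5 stuck-at-0 is consistent with every test.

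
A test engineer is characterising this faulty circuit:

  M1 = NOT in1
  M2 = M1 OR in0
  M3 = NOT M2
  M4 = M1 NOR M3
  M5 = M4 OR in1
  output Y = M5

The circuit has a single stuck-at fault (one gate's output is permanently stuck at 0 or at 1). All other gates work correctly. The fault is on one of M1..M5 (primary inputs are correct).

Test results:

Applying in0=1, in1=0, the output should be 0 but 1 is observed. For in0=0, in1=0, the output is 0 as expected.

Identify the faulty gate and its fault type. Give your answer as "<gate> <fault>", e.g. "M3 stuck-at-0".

Fault-free values for test 1 (in0=1, in1=0): M1=1, M2=1, M3=0, M4=0, M5=0, giving Y=0. Observed 1.
Test 1: faults giving observed 1 are {M1 stuck-at-0, M4 stuck-at-1, M5 stuck-at-1}.
Test 2 (in0=0, in1=0): fault-free M1=1, M2=1, M3=0, M4=0, M5=0 → 0; observed 0. Eliminates M4 stuck-at-1, M5 stuck-at-1.
Only M1 stuck-at-0 is consistent with every test.

M1 stuck-at-0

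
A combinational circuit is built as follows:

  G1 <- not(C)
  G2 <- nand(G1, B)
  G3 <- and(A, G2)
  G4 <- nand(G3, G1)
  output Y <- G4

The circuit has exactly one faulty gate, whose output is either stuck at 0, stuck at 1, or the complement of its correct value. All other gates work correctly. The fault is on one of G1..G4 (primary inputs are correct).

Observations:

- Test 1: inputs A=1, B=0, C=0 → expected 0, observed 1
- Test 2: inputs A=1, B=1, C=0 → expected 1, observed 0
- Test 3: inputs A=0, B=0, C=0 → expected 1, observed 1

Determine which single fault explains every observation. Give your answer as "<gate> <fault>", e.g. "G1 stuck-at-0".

Fault-free values for test 1 (A=1, B=0, C=0): G1=1, G2=1, G3=1, G4=0, giving Y=0. Observed 1.
Test 1: faults giving observed 1 are {G1 stuck-at-0, G1 inverted output, G2 stuck-at-0, G2 inverted output, G3 stuck-at-0, G3 inverted output, G4 stuck-at-1, G4 inverted output}.
Test 2 (A=1, B=1, C=0): fault-free G1=1, G2=0, G3=0, G4=1 → 1; observed 0. Eliminates G1 stuck-at-0, G1 inverted output, G2 stuck-at-0, G3 stuck-at-0, G4 stuck-at-1.
Test 3 (A=0, B=0, C=0): fault-free G1=1, G2=1, G3=0, G4=1 → 1; observed 1. Eliminates G3 inverted output, G4 inverted output.
Only G2 inverted output is consistent with every test.

G2 inverted output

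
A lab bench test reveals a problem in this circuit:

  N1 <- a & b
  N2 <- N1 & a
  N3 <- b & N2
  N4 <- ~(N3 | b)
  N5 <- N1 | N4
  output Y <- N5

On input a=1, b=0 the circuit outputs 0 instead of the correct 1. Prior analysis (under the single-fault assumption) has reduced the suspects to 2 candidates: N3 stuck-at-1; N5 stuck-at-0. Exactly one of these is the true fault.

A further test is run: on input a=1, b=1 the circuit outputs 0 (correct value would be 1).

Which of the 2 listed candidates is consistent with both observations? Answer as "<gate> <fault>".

Evaluate each candidate on input a=1, b=1:
  N3 stuck-at-1: N1=1, N2=1, N3=1 [stuck-at-1], N4=0, N5=1 → 1 — eliminated
  N5 stuck-at-0: N1=1, N2=1, N3=1, N4=0, N5=0 [stuck-at-0] → 0 — matches
Only N5 stuck-at-0 reproduces the observed 0.

N5 stuck-at-0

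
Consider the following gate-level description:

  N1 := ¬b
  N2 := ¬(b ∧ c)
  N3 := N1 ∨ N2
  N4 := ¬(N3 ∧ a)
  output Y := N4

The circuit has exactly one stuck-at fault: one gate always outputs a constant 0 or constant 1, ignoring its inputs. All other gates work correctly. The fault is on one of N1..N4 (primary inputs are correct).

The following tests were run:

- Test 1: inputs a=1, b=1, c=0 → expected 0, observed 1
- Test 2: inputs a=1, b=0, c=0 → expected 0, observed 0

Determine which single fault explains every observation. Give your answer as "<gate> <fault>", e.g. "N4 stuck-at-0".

Fault-free values for test 1 (a=1, b=1, c=0): N1=0, N2=1, N3=1, N4=0, giving Y=0. Observed 1.
Test 1: faults giving observed 1 are {N2 stuck-at-0, N3 stuck-at-0, N4 stuck-at-1}.
Test 2 (a=1, b=0, c=0): fault-free N1=1, N2=1, N3=1, N4=0 → 0; observed 0. Eliminates N3 stuck-at-0, N4 stuck-at-1.
Only N2 stuck-at-0 is consistent with every test.

N2 stuck-at-0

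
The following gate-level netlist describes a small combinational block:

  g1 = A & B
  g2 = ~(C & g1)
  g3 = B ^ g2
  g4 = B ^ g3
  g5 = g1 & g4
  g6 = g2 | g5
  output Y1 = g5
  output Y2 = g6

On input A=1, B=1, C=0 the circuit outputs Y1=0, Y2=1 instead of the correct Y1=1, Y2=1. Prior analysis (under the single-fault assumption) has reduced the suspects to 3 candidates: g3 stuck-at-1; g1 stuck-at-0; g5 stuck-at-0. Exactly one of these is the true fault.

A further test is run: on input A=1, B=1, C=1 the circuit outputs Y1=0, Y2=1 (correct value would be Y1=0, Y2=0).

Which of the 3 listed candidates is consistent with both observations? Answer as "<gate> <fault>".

Evaluate each candidate on input A=1, B=1, C=1:
  g3 stuck-at-1: g1=1, g2=0, g3=1 [stuck-at-1], g4=0, g5=0, g6=0 → Y1=0, Y2=0 — eliminated
  g1 stuck-at-0: g1=0 [stuck-at-0], g2=1, g3=0, g4=1, g5=0, g6=1 → Y1=0, Y2=1 — matches
  g5 stuck-at-0: g1=1, g2=0, g3=1, g4=0, g5=0 [stuck-at-0], g6=0 → Y1=0, Y2=0 — eliminated
Only g1 stuck-at-0 reproduces the observed Y1=0, Y2=1.

g1 stuck-at-0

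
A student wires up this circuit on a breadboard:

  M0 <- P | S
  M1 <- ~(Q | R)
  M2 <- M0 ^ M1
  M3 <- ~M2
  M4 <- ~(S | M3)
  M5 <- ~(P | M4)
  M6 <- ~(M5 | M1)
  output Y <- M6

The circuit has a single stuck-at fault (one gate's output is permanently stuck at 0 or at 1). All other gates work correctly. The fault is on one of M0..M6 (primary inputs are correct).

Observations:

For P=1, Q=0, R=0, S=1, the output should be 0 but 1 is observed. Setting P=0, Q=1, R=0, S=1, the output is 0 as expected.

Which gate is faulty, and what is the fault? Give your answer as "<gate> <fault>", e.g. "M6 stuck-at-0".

Fault-free values for test 1 (P=1, Q=0, R=0, S=1): M0=1, M1=1, M2=0, M3=1, M4=0, M5=0, M6=0, giving Y=0. Observed 1.
Test 1: faults giving observed 1 are {M1 stuck-at-0, M6 stuck-at-1}.
Test 2 (P=0, Q=1, R=0, S=1): fault-free M0=1, M1=0, M2=1, M3=0, M4=0, M5=1, M6=0 → 0; observed 0. Eliminates M6 stuck-at-1.
Only M1 stuck-at-0 is consistent with every test.

M1 stuck-at-0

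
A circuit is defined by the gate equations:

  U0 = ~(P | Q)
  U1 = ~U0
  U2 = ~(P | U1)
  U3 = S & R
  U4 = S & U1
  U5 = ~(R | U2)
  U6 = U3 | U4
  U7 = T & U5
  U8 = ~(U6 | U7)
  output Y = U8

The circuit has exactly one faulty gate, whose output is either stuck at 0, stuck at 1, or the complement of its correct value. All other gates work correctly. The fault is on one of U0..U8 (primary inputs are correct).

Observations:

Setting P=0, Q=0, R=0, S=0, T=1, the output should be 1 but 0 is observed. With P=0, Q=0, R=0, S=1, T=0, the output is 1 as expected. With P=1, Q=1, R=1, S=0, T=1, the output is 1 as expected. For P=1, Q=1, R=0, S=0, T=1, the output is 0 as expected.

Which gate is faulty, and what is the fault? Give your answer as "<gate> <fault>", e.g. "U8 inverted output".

U2 stuck-at-0

Fault-free values for test 1 (P=0, Q=0, R=0, S=0, T=1): U0=1, U1=0, U2=1, U3=0, U4=0, U5=0, U6=0, U7=0, U8=1, giving Y=1. Observed 0.
Test 1: faults giving observed 0 are {U0 stuck-at-0, U0 inverted output, U1 stuck-at-1, U1 inverted output, U2 stuck-at-0, U2 inverted output, U3 stuck-at-1, U3 inverted output, U4 stuck-at-1, U4 inverted output, U5 stuck-at-1, U5 inverted output, U6 stuck-at-1, U6 inverted output, U7 stuck-at-1, U7 inverted output, U8 stuck-at-0, U8 inverted output}.
Test 2 (P=0, Q=0, R=0, S=1, T=0): fault-free U0=1, U1=0, U2=1, U3=0, U4=0, U5=0, U6=0, U7=0, U8=1 → 1; observed 1. Eliminates U0 stuck-at-0, U0 inverted output, U1 stuck-at-1, U1 inverted output, U3 stuck-at-1, U3 inverted output, U4 stuck-at-1, U4 inverted output, U6 stuck-at-1, U6 inverted output, U7 stuck-at-1, U7 inverted output, U8 stuck-at-0, U8 inverted output.
Test 3 (P=1, Q=1, R=1, S=0, T=1): fault-free U0=0, U1=1, U2=0, U3=0, U4=0, U5=0, U6=0, U7=0, U8=1 → 1; observed 1. Eliminates U5 stuck-at-1, U5 inverted output.
Test 4 (P=1, Q=1, R=0, S=0, T=1): fault-free U0=0, U1=1, U2=0, U3=0, U4=0, U5=1, U6=0, U7=1, U8=0 → 0; observed 0. Eliminates U2 inverted output.
Only U2 stuck-at-0 is consistent with every test.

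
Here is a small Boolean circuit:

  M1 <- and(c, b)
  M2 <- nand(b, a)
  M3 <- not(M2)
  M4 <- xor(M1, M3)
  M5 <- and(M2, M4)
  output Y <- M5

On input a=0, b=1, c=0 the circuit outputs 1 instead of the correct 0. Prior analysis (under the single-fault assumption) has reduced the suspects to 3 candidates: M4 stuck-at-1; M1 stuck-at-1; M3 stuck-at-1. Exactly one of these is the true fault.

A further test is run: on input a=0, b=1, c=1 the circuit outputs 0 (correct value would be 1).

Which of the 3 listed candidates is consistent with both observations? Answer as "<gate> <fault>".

Evaluate each candidate on input a=0, b=1, c=1:
  M4 stuck-at-1: M1=1, M2=1, M3=0, M4=1 [stuck-at-1], M5=1 → 1 — eliminated
  M1 stuck-at-1: M1=1 [stuck-at-1], M2=1, M3=0, M4=1, M5=1 → 1 — eliminated
  M3 stuck-at-1: M1=1, M2=1, M3=1 [stuck-at-1], M4=0, M5=0 → 0 — matches
Only M3 stuck-at-1 reproduces the observed 0.

M3 stuck-at-1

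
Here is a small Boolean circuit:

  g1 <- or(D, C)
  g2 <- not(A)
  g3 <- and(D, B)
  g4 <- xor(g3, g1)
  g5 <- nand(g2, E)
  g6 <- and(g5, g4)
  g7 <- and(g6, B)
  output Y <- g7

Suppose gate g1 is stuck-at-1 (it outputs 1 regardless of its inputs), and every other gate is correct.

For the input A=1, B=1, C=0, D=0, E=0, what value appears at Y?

1

Propagate with g1 forced: g1=1 [stuck-at-1], g2=0, g3=0, g4=1, g5=1, g6=1, g7=1.
So Y = 1. (Without the fault it would be 0.)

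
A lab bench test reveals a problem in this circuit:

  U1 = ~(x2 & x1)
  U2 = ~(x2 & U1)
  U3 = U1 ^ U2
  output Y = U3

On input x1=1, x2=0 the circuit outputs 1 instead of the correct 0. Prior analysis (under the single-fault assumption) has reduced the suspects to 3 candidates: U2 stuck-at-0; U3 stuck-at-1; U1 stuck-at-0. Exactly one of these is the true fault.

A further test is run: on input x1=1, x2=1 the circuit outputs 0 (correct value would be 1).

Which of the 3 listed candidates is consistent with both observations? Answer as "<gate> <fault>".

Evaluate each candidate on input x1=1, x2=1:
  U2 stuck-at-0: U1=0, U2=0 [stuck-at-0], U3=0 → 0 — matches
  U3 stuck-at-1: U1=0, U2=1, U3=1 [stuck-at-1] → 1 — eliminated
  U1 stuck-at-0: U1=0 [stuck-at-0], U2=1, U3=1 → 1 — eliminated
Only U2 stuck-at-0 reproduces the observed 0.

U2 stuck-at-0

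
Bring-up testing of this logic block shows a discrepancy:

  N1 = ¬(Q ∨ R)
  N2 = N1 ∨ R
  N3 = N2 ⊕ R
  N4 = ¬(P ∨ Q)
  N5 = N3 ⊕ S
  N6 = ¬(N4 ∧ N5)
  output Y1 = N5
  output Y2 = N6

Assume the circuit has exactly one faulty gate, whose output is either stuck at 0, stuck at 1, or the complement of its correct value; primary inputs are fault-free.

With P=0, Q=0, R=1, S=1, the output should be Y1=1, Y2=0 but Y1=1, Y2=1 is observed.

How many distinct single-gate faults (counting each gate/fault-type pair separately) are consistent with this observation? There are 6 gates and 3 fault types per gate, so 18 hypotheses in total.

4

Fault-free: N1=0, N2=1, N3=0, N4=1, N5=1, N6=0 → Y1=1, Y2=0. Observed Y1=1, Y2=1.
  N1: none of the 3 fault types match ✗
  N2: none of the 3 fault types match ✗
  N3: none of the 3 fault types match ✗
  N4: stuck-at-0, inverted output ✓; others ✗
  N5: none of the 3 fault types match ✗
  N6: stuck-at-1, inverted output ✓; others ✗
Consistent faults: {N4 stuck-at-0, N4 inverted output, N6 stuck-at-1, N6 inverted output} — 4 in all.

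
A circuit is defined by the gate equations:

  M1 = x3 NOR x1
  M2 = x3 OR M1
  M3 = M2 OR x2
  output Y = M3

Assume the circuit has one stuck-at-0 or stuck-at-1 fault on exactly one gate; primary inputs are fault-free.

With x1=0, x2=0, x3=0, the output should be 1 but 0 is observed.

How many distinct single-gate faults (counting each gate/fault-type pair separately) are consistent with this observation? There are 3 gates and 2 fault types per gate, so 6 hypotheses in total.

3

Fault-free: M1=1, M2=1, M3=1 → 1. Observed 0.
  M1 stuck-at-0: output 0 ✓
  M1 stuck-at-1: output 1 ✗
  M2 stuck-at-0: output 0 ✓
  M2 stuck-at-1: output 1 ✗
  M3 stuck-at-0: output 0 ✓
  M3 stuck-at-1: output 1 ✗
Consistent faults: {M1 stuck-at-0, M2 stuck-at-0, M3 stuck-at-0} — 3 in all.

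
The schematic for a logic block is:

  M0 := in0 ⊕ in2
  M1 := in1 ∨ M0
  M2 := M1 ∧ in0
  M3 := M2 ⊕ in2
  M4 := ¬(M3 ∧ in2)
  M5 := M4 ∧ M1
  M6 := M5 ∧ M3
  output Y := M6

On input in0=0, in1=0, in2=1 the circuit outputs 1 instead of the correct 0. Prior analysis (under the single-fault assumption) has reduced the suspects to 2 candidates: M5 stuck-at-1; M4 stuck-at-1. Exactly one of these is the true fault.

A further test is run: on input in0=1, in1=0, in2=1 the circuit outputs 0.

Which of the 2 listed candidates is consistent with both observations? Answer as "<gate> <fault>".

M4 stuck-at-1

Evaluate each candidate on input in0=1, in1=0, in2=1:
  M5 stuck-at-1: M0=0, M1=0, M2=0, M3=1, M4=0, M5=1 [stuck-at-1], M6=1 → 1 — eliminated
  M4 stuck-at-1: M0=0, M1=0, M2=0, M3=1, M4=1 [stuck-at-1], M5=0, M6=0 → 0 — matches
Only M4 stuck-at-1 reproduces the observed 0.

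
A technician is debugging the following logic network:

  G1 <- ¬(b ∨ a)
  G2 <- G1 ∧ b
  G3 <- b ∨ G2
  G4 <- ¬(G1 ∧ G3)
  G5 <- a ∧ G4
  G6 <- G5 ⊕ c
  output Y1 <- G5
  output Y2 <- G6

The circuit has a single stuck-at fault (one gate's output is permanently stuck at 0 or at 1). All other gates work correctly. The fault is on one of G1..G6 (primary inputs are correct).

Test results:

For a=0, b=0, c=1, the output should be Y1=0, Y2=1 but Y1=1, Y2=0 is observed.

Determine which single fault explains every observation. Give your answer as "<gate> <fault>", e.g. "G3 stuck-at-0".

Fault-free values for test 1 (a=0, b=0, c=1): G1=1, G2=0, G3=0, G4=1, G5=0, G6=1, giving Y1=0, Y2=1. Observed Y1=1, Y2=0.
Test 1: faults giving observed Y1=1, Y2=0 are {G5 stuck-at-1}.
Only G5 stuck-at-1 is consistent with every test.

G5 stuck-at-1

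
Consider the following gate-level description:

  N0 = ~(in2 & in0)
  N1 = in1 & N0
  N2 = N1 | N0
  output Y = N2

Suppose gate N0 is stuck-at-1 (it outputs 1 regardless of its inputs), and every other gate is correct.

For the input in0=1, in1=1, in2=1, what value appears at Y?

Propagate with N0 forced: N0=1 [stuck-at-1], N1=1, N2=1.
So Y = 1. (Without the fault it would be 0.)

1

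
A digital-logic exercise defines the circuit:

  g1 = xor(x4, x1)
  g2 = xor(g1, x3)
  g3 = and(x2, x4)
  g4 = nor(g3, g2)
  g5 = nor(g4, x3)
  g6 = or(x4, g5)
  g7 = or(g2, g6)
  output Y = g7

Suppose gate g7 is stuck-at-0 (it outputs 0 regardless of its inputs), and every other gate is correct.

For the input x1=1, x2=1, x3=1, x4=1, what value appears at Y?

0

Propagate with g7 forced: g1=0, g2=1, g3=1, g4=0, g5=0, g6=1, g7=0 [stuck-at-0].
So Y = 0. (Without the fault it would be 1.)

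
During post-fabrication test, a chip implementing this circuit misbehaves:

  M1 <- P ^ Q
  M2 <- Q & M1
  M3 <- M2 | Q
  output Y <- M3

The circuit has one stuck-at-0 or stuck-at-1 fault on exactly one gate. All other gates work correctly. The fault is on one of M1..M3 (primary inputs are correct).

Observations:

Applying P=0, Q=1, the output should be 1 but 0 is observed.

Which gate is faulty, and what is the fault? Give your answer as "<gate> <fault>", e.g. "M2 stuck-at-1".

M3 stuck-at-0

Fault-free values for test 1 (P=0, Q=1): M1=1, M2=1, M3=1, giving Y=1. Observed 0.
Test 1: faults giving observed 0 are {M3 stuck-at-0}.
Only M3 stuck-at-0 is consistent with every test.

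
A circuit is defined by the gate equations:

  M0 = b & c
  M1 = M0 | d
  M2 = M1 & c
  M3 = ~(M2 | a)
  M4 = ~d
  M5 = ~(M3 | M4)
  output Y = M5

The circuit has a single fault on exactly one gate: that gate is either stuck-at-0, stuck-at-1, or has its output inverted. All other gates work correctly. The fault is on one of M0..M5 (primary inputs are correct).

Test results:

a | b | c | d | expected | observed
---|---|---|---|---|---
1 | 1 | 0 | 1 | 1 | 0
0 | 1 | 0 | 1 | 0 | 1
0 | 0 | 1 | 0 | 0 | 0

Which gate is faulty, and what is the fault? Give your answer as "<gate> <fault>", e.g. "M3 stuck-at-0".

Fault-free values for test 1 (a=1, b=1, c=0, d=1): M0=0, M1=1, M2=0, M3=0, M4=0, M5=1, giving Y=1. Observed 0.
Test 1: faults giving observed 0 are {M3 stuck-at-1, M3 inverted output, M4 stuck-at-1, M4 inverted output, M5 stuck-at-0, M5 inverted output}.
Test 2 (a=0, b=1, c=0, d=1): fault-free M0=0, M1=1, M2=0, M3=1, M4=0, M5=0 → 0; observed 1. Eliminates M3 stuck-at-1, M4 stuck-at-1, M4 inverted output, M5 stuck-at-0.
Test 3 (a=0, b=0, c=1, d=0): fault-free M0=0, M1=0, M2=0, M3=1, M4=1, M5=0 → 0; observed 0. Eliminates M5 inverted output.
Only M3 inverted output is consistent with every test.

M3 inverted output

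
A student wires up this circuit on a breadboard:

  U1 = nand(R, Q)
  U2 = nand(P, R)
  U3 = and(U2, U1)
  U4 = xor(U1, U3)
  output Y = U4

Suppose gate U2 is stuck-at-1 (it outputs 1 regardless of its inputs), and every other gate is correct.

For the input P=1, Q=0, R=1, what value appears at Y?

Propagate with U2 forced: U1=1, U2=1 [stuck-at-1], U3=1, U4=0.
So Y = 0. (Without the fault it would be 1.)

0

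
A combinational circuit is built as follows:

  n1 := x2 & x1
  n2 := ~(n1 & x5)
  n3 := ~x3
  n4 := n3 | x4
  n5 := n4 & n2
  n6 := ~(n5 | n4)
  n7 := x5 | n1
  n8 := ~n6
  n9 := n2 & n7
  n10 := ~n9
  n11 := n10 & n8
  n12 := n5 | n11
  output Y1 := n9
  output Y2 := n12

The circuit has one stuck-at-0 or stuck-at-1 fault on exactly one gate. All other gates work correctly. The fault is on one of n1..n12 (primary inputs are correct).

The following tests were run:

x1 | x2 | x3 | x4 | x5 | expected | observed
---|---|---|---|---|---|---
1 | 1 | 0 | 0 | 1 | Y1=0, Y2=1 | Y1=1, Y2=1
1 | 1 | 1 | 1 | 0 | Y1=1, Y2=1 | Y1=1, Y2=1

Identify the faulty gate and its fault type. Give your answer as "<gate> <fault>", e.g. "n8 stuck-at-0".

n2 stuck-at-1

Fault-free values for test 1 (x1=1, x2=1, x3=0, x4=0, x5=1): n1=1, n2=0, n3=1, n4=1, n5=0, n6=0, n7=1, n8=1, n9=0, n10=1, n11=1, n12=1, giving Y1=0, Y2=1. Observed Y1=1, Y2=1.
Test 1: faults giving observed Y1=1, Y2=1 are {n1 stuck-at-0, n2 stuck-at-1}.
Test 2 (x1=1, x2=1, x3=1, x4=1, x5=0): fault-free n1=1, n2=1, n3=0, n4=1, n5=1, n6=0, n7=1, n8=1, n9=1, n10=0, n11=0, n12=1 → Y1=1, Y2=1; observed Y1=1, Y2=1. Eliminates n1 stuck-at-0.
Only n2 stuck-at-1 is consistent with every test.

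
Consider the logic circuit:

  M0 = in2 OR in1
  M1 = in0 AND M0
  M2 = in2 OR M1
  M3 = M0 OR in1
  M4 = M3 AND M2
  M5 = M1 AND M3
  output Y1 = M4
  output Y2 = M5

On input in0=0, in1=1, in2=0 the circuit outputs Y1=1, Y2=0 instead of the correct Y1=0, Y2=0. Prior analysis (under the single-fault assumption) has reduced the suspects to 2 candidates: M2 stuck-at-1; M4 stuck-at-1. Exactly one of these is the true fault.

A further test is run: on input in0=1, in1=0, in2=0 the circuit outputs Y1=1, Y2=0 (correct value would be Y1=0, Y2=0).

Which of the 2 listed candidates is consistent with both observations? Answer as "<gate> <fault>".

M4 stuck-at-1

Evaluate each candidate on input in0=1, in1=0, in2=0:
  M2 stuck-at-1: M0=0, M1=0, M2=1 [stuck-at-1], M3=0, M4=0, M5=0 → Y1=0, Y2=0 — eliminated
  M4 stuck-at-1: M0=0, M1=0, M2=0, M3=0, M4=1 [stuck-at-1], M5=0 → Y1=1, Y2=0 — matches
Only M4 stuck-at-1 reproduces the observed Y1=1, Y2=0.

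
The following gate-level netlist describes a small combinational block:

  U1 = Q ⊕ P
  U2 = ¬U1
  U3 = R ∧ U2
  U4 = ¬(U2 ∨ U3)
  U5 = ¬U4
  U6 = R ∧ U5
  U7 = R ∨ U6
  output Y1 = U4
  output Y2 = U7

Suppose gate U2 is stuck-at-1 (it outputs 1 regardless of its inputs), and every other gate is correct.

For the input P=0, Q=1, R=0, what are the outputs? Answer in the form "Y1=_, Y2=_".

Y1=0, Y2=0

Propagate with U2 forced: U1=1, U2=1 [stuck-at-1], U3=0, U4=0, U5=1, U6=0, U7=0.
So the outputs are Y1=0, Y2=0. (Without the fault they would be Y1=1, Y2=0.)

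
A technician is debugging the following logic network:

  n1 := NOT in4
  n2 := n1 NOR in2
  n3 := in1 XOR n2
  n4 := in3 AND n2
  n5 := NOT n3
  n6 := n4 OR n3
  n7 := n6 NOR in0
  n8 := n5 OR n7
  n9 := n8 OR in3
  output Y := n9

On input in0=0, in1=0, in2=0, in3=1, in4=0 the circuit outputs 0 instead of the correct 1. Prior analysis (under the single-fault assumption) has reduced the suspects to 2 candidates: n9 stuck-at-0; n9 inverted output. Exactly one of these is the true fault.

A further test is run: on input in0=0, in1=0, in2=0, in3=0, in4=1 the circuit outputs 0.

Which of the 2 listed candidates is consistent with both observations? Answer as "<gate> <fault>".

n9 stuck-at-0

Evaluate each candidate on input in0=0, in1=0, in2=0, in3=0, in4=1:
  n9 stuck-at-0: n1=0, n2=1, n3=1, n4=0, n5=0, n6=1, n7=0, n8=0, n9=0 [stuck-at-0] → 0 — matches
  n9 inverted output: n1=0, n2=1, n3=1, n4=0, n5=0, n6=1, n7=0, n8=0, n9=1 [inverted output] → 1 — eliminated
Only n9 stuck-at-0 reproduces the observed 0.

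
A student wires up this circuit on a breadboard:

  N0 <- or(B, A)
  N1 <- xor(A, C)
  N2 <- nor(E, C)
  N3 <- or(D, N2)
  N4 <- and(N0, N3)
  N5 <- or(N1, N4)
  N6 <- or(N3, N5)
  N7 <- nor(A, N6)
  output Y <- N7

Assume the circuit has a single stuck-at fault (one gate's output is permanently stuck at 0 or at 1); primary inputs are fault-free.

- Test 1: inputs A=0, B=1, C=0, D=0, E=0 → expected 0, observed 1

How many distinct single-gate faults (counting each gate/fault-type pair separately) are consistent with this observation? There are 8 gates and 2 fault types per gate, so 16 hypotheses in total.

4

Fault-free: N0=1, N1=0, N2=1, N3=1, N4=1, N5=1, N6=1, N7=0 → 0. Observed 1.
  N0: none of the 2 fault types match ✗
  N1: none of the 2 fault types match ✗
  N2: stuck-at-0 ✓; others ✗
  N3: stuck-at-0 ✓; others ✗
  N4: none of the 2 fault types match ✗
  N5: none of the 2 fault types match ✗
  N6: stuck-at-0 ✓; others ✗
  N7: stuck-at-1 ✓; others ✗
Consistent faults: {N2 stuck-at-0, N3 stuck-at-0, N6 stuck-at-0, N7 stuck-at-1} — 4 in all.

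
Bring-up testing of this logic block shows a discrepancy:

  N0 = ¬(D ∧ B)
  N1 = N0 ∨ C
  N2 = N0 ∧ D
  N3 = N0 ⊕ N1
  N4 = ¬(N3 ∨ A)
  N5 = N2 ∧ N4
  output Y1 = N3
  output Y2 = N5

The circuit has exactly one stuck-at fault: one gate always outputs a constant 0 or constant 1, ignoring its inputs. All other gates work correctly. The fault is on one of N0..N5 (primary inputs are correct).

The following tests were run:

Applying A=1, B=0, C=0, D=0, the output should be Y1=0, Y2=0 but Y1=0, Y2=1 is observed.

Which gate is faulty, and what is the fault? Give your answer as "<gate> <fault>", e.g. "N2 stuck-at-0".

N5 stuck-at-1

Fault-free values for test 1 (A=1, B=0, C=0, D=0): N0=1, N1=1, N2=0, N3=0, N4=0, N5=0, giving Y1=0, Y2=0. Observed Y1=0, Y2=1.
Test 1: faults giving observed Y1=0, Y2=1 are {N5 stuck-at-1}.
Only N5 stuck-at-1 is consistent with every test.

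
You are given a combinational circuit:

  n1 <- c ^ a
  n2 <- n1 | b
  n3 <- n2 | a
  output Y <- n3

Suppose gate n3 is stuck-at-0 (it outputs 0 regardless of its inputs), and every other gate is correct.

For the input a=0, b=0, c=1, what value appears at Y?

0

Propagate with n3 forced: n1=1, n2=1, n3=0 [stuck-at-0].
So Y = 0. (Without the fault it would be 1.)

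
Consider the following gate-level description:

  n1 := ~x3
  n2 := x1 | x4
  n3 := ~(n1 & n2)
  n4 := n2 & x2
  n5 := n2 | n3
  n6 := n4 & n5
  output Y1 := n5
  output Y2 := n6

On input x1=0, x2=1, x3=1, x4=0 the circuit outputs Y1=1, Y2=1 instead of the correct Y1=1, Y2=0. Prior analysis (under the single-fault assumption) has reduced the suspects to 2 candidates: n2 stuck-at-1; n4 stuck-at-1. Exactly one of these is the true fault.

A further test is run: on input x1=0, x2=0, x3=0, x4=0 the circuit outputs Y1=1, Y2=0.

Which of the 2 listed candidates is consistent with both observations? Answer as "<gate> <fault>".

Evaluate each candidate on input x1=0, x2=0, x3=0, x4=0:
  n2 stuck-at-1: n1=1, n2=1 [stuck-at-1], n3=0, n4=0, n5=1, n6=0 → Y1=1, Y2=0 — matches
  n4 stuck-at-1: n1=1, n2=0, n3=1, n4=1 [stuck-at-1], n5=1, n6=1 → Y1=1, Y2=1 — eliminated
Only n2 stuck-at-1 reproduces the observed Y1=1, Y2=0.

n2 stuck-at-1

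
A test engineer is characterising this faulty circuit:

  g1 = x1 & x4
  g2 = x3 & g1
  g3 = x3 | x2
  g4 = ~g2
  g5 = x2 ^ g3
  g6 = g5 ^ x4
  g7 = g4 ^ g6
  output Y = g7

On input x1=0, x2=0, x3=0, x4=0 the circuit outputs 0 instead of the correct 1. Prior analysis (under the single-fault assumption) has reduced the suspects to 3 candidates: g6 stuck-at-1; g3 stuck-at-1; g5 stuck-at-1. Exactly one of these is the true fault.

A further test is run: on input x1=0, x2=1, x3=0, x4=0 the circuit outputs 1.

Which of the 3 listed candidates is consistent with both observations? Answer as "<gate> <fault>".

Evaluate each candidate on input x1=0, x2=1, x3=0, x4=0:
  g6 stuck-at-1: g1=0, g2=0, g3=1, g4=1, g5=0, g6=1 [stuck-at-1], g7=0 → 0 — eliminated
  g3 stuck-at-1: g1=0, g2=0, g3=1 [stuck-at-1], g4=1, g5=0, g6=0, g7=1 → 1 — matches
  g5 stuck-at-1: g1=0, g2=0, g3=1, g4=1, g5=1 [stuck-at-1], g6=1, g7=0 → 0 — eliminated
Only g3 stuck-at-1 reproduces the observed 1.

g3 stuck-at-1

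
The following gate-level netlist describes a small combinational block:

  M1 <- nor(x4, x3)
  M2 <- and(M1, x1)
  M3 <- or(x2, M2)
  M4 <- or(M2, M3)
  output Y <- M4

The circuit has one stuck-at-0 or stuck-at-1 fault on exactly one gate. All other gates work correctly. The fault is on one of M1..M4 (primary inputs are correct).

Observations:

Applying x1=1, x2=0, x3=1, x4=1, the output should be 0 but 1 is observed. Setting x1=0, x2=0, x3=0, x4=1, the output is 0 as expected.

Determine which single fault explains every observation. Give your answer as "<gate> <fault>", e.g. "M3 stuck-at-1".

Fault-free values for test 1 (x1=1, x2=0, x3=1, x4=1): M1=0, M2=0, M3=0, M4=0, giving Y=0. Observed 1.
Test 1: faults giving observed 1 are {M1 stuck-at-1, M2 stuck-at-1, M3 stuck-at-1, M4 stuck-at-1}.
Test 2 (x1=0, x2=0, x3=0, x4=1): fault-free M1=0, M2=0, M3=0, M4=0 → 0; observed 0. Eliminates M2 stuck-at-1, M3 stuck-at-1, M4 stuck-at-1.
Only M1 stuck-at-1 is consistent with every test.

M1 stuck-at-1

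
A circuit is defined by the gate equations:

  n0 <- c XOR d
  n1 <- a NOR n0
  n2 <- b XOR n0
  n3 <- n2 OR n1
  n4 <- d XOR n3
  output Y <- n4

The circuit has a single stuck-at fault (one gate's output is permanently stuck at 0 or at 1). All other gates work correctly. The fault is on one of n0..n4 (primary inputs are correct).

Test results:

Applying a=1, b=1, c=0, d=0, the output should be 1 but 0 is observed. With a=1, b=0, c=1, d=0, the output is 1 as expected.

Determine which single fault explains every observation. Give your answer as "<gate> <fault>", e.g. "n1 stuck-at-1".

Fault-free values for test 1 (a=1, b=1, c=0, d=0): n0=0, n1=0, n2=1, n3=1, n4=1, giving Y=1. Observed 0.
Test 1: faults giving observed 0 are {n0 stuck-at-1, n2 stuck-at-0, n3 stuck-at-0, n4 stuck-at-0}.
Test 2 (a=1, b=0, c=1, d=0): fault-free n0=1, n1=0, n2=1, n3=1, n4=1 → 1; observed 1. Eliminates n2 stuck-at-0, n3 stuck-at-0, n4 stuck-at-0.
Only n0 stuck-at-1 is consistent with every test.

n0 stuck-at-1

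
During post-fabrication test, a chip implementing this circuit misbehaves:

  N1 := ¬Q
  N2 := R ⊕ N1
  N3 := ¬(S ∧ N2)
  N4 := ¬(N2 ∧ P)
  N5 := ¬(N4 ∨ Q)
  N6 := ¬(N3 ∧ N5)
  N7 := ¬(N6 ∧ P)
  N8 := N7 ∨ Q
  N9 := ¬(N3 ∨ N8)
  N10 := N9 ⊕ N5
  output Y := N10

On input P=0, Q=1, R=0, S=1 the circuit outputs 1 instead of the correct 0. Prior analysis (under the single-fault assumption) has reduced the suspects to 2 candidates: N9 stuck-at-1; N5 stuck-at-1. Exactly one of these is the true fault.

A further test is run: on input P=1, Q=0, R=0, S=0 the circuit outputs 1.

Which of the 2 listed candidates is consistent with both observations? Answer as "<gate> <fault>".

N5 stuck-at-1

Evaluate each candidate on input P=1, Q=0, R=0, S=0:
  N9 stuck-at-1: N1=1, N2=1, N3=1, N4=0, N5=1, N6=0, N7=1, N8=1, N9=1 [stuck-at-1], N10=0 → 0 — eliminated
  N5 stuck-at-1: N1=1, N2=1, N3=1, N4=0, N5=1 [stuck-at-1], N6=0, N7=1, N8=1, N9=0, N10=1 → 1 — matches
Only N5 stuck-at-1 reproduces the observed 1.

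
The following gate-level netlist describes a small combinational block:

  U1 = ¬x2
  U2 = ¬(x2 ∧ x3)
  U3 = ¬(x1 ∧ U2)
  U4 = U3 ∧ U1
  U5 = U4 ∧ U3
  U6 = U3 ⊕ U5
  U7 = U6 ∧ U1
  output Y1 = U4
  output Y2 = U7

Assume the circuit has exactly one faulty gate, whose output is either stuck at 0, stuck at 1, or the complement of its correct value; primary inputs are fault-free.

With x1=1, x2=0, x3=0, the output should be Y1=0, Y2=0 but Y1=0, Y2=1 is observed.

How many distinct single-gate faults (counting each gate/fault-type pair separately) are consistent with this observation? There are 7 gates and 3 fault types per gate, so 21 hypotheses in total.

6

Fault-free: U1=1, U2=1, U3=0, U4=0, U5=0, U6=0, U7=0 → Y1=0, Y2=0. Observed Y1=0, Y2=1.
  U1: none of the 3 fault types match ✗
  U2: none of the 3 fault types match ✗
  U3: none of the 3 fault types match ✗
  U4: none of the 3 fault types match ✗
  U5: stuck-at-1, inverted output ✓; others ✗
  U6: stuck-at-1, inverted output ✓; others ✗
  U7: stuck-at-1, inverted output ✓; others ✗
Consistent faults: {U5 stuck-at-1, U5 inverted output, U6 stuck-at-1, U6 inverted output, U7 stuck-at-1, U7 inverted output} — 6 in all.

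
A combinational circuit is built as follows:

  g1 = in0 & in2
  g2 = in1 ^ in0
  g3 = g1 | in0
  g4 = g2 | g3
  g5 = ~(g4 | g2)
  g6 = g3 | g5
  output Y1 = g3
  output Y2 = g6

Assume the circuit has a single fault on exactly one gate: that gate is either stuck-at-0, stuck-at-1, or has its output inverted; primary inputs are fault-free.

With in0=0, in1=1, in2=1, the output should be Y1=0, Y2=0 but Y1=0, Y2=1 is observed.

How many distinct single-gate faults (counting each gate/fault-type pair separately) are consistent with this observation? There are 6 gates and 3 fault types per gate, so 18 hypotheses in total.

Fault-free: g1=0, g2=1, g3=0, g4=1, g5=0, g6=0 → Y1=0, Y2=0. Observed Y1=0, Y2=1.
  g1: none of the 3 fault types match ✗
  g2: stuck-at-0, inverted output ✓; others ✗
  g3: none of the 3 fault types match ✗
  g4: none of the 3 fault types match ✗
  g5: stuck-at-1, inverted output ✓; others ✗
  g6: stuck-at-1, inverted output ✓; others ✗
Consistent faults: {g2 stuck-at-0, g2 inverted output, g5 stuck-at-1, g5 inverted output, g6 stuck-at-1, g6 inverted output} — 6 in all.

6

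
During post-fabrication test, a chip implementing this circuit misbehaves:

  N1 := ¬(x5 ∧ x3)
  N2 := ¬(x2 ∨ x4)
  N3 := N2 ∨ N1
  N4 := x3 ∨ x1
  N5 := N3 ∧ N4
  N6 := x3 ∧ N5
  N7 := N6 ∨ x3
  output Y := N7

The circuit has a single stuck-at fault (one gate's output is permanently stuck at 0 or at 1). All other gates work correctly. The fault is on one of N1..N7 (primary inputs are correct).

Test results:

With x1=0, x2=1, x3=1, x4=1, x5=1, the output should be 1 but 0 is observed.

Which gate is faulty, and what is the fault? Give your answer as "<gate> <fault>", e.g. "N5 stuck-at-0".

Fault-free values for test 1 (x1=0, x2=1, x3=1, x4=1, x5=1): N1=0, N2=0, N3=0, N4=1, N5=0, N6=0, N7=1, giving Y=1. Observed 0.
Test 1: faults giving observed 0 are {N7 stuck-at-0}.
Only N7 stuck-at-0 is consistent with every test.

N7 stuck-at-0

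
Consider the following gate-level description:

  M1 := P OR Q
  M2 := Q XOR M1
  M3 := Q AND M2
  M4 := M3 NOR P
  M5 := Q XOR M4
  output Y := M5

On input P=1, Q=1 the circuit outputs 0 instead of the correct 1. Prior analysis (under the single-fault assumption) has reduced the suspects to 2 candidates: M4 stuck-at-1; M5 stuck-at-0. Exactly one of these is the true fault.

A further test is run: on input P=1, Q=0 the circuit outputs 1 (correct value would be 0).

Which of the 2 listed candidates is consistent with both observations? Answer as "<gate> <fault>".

Evaluate each candidate on input P=1, Q=0:
  M4 stuck-at-1: M1=1, M2=1, M3=0, M4=1 [stuck-at-1], M5=1 → 1 — matches
  M5 stuck-at-0: M1=1, M2=1, M3=0, M4=0, M5=0 [stuck-at-0] → 0 — eliminated
Only M4 stuck-at-1 reproduces the observed 1.

M4 stuck-at-1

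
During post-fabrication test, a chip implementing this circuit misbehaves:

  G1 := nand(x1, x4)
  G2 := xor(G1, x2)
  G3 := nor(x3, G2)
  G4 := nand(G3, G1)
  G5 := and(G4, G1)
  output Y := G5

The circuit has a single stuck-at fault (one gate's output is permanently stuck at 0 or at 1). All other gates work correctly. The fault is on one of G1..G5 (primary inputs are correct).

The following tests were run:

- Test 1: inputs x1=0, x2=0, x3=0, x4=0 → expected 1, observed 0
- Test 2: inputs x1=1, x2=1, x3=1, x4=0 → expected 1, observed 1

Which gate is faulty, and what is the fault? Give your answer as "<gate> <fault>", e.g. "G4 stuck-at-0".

Fault-free values for test 1 (x1=0, x2=0, x3=0, x4=0): G1=1, G2=1, G3=0, G4=1, G5=1, giving Y=1. Observed 0.
Test 1: faults giving observed 0 are {G1 stuck-at-0, G2 stuck-at-0, G3 stuck-at-1, G4 stuck-at-0, G5 stuck-at-0}.
Test 2 (x1=1, x2=1, x3=1, x4=0): fault-free G1=1, G2=0, G3=0, G4=1, G5=1 → 1; observed 1. Eliminates G1 stuck-at-0, G3 stuck-at-1, G4 stuck-at-0, G5 stuck-at-0.
Only G2 stuck-at-0 is consistent with every test.

G2 stuck-at-0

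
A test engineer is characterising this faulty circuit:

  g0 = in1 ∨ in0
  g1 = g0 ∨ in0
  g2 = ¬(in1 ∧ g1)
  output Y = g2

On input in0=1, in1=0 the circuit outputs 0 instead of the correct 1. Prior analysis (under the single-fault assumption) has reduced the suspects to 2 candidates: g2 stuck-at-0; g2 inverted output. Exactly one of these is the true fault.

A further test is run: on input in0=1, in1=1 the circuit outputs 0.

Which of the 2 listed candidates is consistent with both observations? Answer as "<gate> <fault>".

g2 stuck-at-0

Evaluate each candidate on input in0=1, in1=1:
  g2 stuck-at-0: g0=1, g1=1, g2=0 [stuck-at-0] → 0 — matches
  g2 inverted output: g0=1, g1=1, g2=1 [inverted output] → 1 — eliminated
Only g2 stuck-at-0 reproduces the observed 0.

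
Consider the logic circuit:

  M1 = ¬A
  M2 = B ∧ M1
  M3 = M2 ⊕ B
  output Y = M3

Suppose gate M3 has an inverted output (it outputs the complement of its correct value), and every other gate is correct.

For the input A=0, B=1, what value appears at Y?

1

Propagate with M3 forced: M1=1, M2=1, M3=1 [inverted output].
So Y = 1. (Without the fault it would be 0.)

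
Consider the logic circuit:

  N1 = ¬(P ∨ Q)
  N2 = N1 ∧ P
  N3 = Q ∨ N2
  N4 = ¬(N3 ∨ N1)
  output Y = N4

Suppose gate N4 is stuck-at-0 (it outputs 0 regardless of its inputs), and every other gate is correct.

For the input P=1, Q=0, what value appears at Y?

0

Propagate with N4 forced: N1=0, N2=0, N3=0, N4=0 [stuck-at-0].
So Y = 0. (Without the fault it would be 1.)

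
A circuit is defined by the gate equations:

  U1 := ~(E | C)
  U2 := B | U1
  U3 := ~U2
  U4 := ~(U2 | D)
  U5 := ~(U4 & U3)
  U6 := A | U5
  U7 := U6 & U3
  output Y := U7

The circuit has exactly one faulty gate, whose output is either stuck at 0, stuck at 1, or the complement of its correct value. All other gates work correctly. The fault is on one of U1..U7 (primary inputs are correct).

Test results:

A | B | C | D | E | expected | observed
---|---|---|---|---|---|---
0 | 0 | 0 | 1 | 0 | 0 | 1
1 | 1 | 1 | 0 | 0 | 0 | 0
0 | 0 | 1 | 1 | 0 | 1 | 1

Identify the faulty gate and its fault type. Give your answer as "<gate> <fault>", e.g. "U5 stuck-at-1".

Fault-free values for test 1 (A=0, B=0, C=0, D=1, E=0): U1=1, U2=1, U3=0, U4=0, U5=1, U6=1, U7=0, giving Y=0. Observed 1.
Test 1: faults giving observed 1 are {U1 stuck-at-0, U1 inverted output, U2 stuck-at-0, U2 inverted output, U3 stuck-at-1, U3 inverted output, U7 stuck-at-1, U7 inverted output}.
Test 2 (A=1, B=1, C=1, D=0, E=0): fault-free U1=0, U2=1, U3=0, U4=0, U5=1, U6=1, U7=0 → 0; observed 0. Eliminates U2 stuck-at-0, U2 inverted output, U3 stuck-at-1, U3 inverted output, U7 stuck-at-1, U7 inverted output.
Test 3 (A=0, B=0, C=1, D=1, E=0): fault-free U1=0, U2=0, U3=1, U4=0, U5=1, U6=1, U7=1 → 1; observed 1. Eliminates U1 inverted output.
Only U1 stuck-at-0 is consistent with every test.

U1 stuck-at-0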